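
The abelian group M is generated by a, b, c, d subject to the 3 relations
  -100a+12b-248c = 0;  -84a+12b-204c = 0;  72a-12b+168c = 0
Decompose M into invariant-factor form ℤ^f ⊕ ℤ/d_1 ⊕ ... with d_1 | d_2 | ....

rank_ℚ(R)=3; free=4−3=1
SNF(R) diag = [4, 12, 12] → torsion [4, 12, 12]

Answer: M ≅ ℤ^1 ⊕ ℤ/4 ⊕ ℤ/12 ⊕ ℤ/12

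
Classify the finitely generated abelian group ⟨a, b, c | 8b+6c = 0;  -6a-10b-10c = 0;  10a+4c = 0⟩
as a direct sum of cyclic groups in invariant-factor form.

rank_ℚ(R)=3; free=3−3=0
SNF(R) diag = [2, 2, 2] → torsion [2, 2, 2]

Answer: M ≅ ℤ/2 ⊕ ℤ/2 ⊕ ℤ/2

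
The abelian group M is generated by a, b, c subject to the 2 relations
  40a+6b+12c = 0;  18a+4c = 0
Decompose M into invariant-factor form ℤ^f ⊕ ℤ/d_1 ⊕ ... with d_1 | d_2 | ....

Answer: M ≅ ℤ^1 ⊕ ℤ/2 ⊕ ℤ/2

Derivation:
rank_ℚ(R)=2; free=3−2=1
SNF(R) diag = [2, 2] → torsion [2, 2]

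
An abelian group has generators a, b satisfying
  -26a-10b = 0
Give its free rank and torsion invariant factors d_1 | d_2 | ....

rank_ℚ(R)=1; free=2−1=1
SNF(R) diag = [2] → torsion [2]

Answer: M ≅ ℤ^1 ⊕ ℤ/2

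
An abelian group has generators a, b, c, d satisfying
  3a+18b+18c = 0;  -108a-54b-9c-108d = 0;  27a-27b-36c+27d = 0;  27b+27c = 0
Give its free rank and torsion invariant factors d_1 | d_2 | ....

rank_ℚ(R)=4; free=4−4=0
SNF(R) diag = [3, 9, 27, 27] → torsion [3, 9, 27, 27]

Answer: M ≅ ℤ/3 ⊕ ℤ/9 ⊕ ℤ/27 ⊕ ℤ/27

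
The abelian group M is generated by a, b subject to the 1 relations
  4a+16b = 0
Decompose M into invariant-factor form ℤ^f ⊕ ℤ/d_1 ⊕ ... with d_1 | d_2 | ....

rank_ℚ(R)=1; free=2−1=1
SNF(R) diag = [4] → torsion [4]

Answer: M ≅ ℤ^1 ⊕ ℤ/4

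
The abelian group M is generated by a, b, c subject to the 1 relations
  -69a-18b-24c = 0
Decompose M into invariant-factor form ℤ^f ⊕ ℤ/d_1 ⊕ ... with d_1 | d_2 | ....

rank_ℚ(R)=1; free=3−1=2
SNF(R) diag = [3] → torsion [3]

Answer: M ≅ ℤ^2 ⊕ ℤ/3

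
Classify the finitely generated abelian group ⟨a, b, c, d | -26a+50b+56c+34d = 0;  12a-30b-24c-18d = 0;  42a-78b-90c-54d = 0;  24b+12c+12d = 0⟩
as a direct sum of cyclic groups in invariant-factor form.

Answer: M ≅ ℤ/2 ⊕ ℤ/6 ⊕ ℤ/6 ⊕ ℤ/12

Derivation:
rank_ℚ(R)=4; free=4−4=0
SNF(R) diag = [2, 6, 6, 12] → torsion [2, 6, 6, 12]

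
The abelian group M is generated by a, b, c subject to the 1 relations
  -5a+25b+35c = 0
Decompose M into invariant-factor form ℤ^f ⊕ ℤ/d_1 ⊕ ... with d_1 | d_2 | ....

rank_ℚ(R)=1; free=3−1=2
SNF(R) diag = [5] → torsion [5]

Answer: M ≅ ℤ^2 ⊕ ℤ/5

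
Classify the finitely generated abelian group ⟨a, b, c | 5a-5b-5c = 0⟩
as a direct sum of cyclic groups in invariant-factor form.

rank_ℚ(R)=1; free=3−1=2
SNF(R) diag = [5] → torsion [5]

Answer: M ≅ ℤ^2 ⊕ ℤ/5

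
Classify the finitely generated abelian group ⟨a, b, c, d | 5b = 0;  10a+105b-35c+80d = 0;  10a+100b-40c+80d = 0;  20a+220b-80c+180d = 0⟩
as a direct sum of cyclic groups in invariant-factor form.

Answer: M ≅ ℤ/5 ⊕ ℤ/5 ⊕ ℤ/10 ⊕ ℤ/20

Derivation:
rank_ℚ(R)=4; free=4−4=0
SNF(R) diag = [5, 5, 10, 20] → torsion [5, 5, 10, 20]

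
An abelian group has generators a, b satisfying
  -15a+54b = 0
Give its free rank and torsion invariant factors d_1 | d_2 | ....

rank_ℚ(R)=1; free=2−1=1
SNF(R) diag = [3] → torsion [3]

Answer: M ≅ ℤ^1 ⊕ ℤ/3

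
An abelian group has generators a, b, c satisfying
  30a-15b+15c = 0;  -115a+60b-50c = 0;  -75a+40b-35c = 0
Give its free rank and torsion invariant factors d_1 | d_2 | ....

rank_ℚ(R)=3; free=3−3=0
SNF(R) diag = [5, 5, 15] → torsion [5, 5, 15]

Answer: M ≅ ℤ/5 ⊕ ℤ/5 ⊕ ℤ/15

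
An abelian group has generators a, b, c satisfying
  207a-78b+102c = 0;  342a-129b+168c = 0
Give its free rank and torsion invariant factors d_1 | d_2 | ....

rank_ℚ(R)=2; free=3−2=1
SNF(R) diag = [3, 9] → torsion [3, 9]

Answer: M ≅ ℤ^1 ⊕ ℤ/3 ⊕ ℤ/9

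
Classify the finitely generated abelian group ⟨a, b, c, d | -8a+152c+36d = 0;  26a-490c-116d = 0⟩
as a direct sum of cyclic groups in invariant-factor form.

Answer: M ≅ ℤ^2 ⊕ ℤ/2 ⊕ ℤ/4

Derivation:
rank_ℚ(R)=2; free=4−2=2
SNF(R) diag = [2, 4] → torsion [2, 4]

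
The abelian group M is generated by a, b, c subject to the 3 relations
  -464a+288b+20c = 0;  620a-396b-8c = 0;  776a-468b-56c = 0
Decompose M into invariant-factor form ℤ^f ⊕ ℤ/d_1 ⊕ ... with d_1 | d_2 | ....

Answer: M ≅ ℤ/4 ⊕ ℤ/12 ⊕ ℤ/36

Derivation:
rank_ℚ(R)=3; free=3−3=0
SNF(R) diag = [4, 12, 36] → torsion [4, 12, 36]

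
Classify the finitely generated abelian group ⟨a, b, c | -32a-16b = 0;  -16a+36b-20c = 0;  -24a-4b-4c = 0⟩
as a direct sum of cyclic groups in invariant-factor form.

rank_ℚ(R)=3; free=3−3=0
SNF(R) diag = [4, 8, 16] → torsion [4, 8, 16]

Answer: M ≅ ℤ/4 ⊕ ℤ/8 ⊕ ℤ/16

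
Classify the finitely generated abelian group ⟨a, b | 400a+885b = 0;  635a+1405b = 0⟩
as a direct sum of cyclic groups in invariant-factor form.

rank_ℚ(R)=2; free=2−2=0
SNF(R) diag = [5, 5] → torsion [5, 5]

Answer: M ≅ ℤ/5 ⊕ ℤ/5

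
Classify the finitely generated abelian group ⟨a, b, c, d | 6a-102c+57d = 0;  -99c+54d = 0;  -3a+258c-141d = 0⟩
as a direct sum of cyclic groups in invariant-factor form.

rank_ℚ(R)=3; free=4−3=1
SNF(R) diag = [3, 9, 9] → torsion [3, 9, 9]

Answer: M ≅ ℤ^1 ⊕ ℤ/3 ⊕ ℤ/9 ⊕ ℤ/9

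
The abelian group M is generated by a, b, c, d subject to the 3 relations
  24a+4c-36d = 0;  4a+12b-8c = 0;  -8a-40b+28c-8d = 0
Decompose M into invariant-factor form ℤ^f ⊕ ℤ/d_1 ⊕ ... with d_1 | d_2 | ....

rank_ℚ(R)=3; free=4−3=1
SNF(R) diag = [4, 4, 4] → torsion [4, 4, 4]

Answer: M ≅ ℤ^1 ⊕ ℤ/4 ⊕ ℤ/4 ⊕ ℤ/4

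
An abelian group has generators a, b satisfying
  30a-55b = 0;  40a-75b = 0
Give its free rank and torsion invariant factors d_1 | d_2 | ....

rank_ℚ(R)=2; free=2−2=0
SNF(R) diag = [5, 10] → torsion [5, 10]

Answer: M ≅ ℤ/5 ⊕ ℤ/10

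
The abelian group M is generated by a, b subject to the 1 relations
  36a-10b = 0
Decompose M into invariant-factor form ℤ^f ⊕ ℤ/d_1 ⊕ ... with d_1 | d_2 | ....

Answer: M ≅ ℤ^1 ⊕ ℤ/2

Derivation:
rank_ℚ(R)=1; free=2−1=1
SNF(R) diag = [2] → torsion [2]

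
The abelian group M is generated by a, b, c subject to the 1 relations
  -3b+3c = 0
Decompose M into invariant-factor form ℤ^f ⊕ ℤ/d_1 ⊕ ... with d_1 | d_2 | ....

rank_ℚ(R)=1; free=3−1=2
SNF(R) diag = [3] → torsion [3]

Answer: M ≅ ℤ^2 ⊕ ℤ/3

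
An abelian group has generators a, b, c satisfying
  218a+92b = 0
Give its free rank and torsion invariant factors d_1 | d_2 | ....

Answer: M ≅ ℤ^2 ⊕ ℤ/2

Derivation:
rank_ℚ(R)=1; free=3−1=2
SNF(R) diag = [2] → torsion [2]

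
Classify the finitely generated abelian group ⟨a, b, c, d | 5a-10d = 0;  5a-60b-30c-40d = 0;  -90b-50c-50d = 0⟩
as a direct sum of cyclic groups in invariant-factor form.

Answer: M ≅ ℤ^1 ⊕ ℤ/5 ⊕ ℤ/10 ⊕ ℤ/30

Derivation:
rank_ℚ(R)=3; free=4−3=1
SNF(R) diag = [5, 10, 30] → torsion [5, 10, 30]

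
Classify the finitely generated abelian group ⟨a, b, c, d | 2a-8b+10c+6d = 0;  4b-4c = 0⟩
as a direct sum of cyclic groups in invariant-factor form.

Answer: M ≅ ℤ^2 ⊕ ℤ/2 ⊕ ℤ/4

Derivation:
rank_ℚ(R)=2; free=4−2=2
SNF(R) diag = [2, 4] → torsion [2, 4]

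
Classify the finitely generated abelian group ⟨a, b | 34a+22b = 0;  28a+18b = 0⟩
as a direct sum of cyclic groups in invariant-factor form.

Answer: M ≅ ℤ/2 ⊕ ℤ/2

Derivation:
rank_ℚ(R)=2; free=2−2=0
SNF(R) diag = [2, 2] → torsion [2, 2]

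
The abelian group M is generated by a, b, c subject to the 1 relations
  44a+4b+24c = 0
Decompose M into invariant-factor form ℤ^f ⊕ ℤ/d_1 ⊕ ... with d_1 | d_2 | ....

Answer: M ≅ ℤ^2 ⊕ ℤ/4

Derivation:
rank_ℚ(R)=1; free=3−1=2
SNF(R) diag = [4] → torsion [4]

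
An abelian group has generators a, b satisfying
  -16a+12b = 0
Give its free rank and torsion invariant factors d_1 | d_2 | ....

Answer: M ≅ ℤ^1 ⊕ ℤ/4

Derivation:
rank_ℚ(R)=1; free=2−1=1
SNF(R) diag = [4] → torsion [4]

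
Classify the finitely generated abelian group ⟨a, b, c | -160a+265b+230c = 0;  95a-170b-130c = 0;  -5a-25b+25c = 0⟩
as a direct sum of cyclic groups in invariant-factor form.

rank_ℚ(R)=3; free=3−3=0
SNF(R) diag = [5, 15, 15] → torsion [5, 15, 15]

Answer: M ≅ ℤ/5 ⊕ ℤ/15 ⊕ ℤ/15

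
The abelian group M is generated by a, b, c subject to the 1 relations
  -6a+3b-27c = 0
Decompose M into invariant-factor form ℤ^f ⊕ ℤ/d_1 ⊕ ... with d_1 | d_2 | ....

rank_ℚ(R)=1; free=3−1=2
SNF(R) diag = [3] → torsion [3]

Answer: M ≅ ℤ^2 ⊕ ℤ/3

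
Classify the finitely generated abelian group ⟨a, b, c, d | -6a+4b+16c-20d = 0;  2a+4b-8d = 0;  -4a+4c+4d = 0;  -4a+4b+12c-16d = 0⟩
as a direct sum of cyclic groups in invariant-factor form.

Answer: M ≅ ℤ/2 ⊕ ℤ/4 ⊕ ℤ/4 ⊕ ℤ/4

Derivation:
rank_ℚ(R)=4; free=4−4=0
SNF(R) diag = [2, 4, 4, 4] → torsion [2, 4, 4, 4]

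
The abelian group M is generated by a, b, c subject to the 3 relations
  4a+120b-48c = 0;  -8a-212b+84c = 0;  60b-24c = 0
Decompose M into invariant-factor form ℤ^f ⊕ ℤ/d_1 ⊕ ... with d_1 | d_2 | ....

rank_ℚ(R)=3; free=3−3=0
SNF(R) diag = [4, 4, 12] → torsion [4, 4, 12]

Answer: M ≅ ℤ/4 ⊕ ℤ/4 ⊕ ℤ/12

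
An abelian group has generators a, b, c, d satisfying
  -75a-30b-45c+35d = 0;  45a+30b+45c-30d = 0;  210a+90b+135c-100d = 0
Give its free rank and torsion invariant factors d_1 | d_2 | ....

Answer: M ≅ ℤ^1 ⊕ ℤ/5 ⊕ ℤ/15 ⊕ ℤ/15

Derivation:
rank_ℚ(R)=3; free=4−3=1
SNF(R) diag = [5, 15, 15] → torsion [5, 15, 15]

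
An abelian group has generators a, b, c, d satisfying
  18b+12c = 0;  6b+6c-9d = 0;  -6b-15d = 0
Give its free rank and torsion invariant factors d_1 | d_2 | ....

Answer: M ≅ ℤ^1 ⊕ ℤ/3 ⊕ ℤ/6 ⊕ ℤ/6

Derivation:
rank_ℚ(R)=3; free=4−3=1
SNF(R) diag = [3, 6, 6] → torsion [3, 6, 6]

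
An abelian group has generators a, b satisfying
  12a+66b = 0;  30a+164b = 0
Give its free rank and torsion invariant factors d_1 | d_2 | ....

rank_ℚ(R)=2; free=2−2=0
SNF(R) diag = [2, 6] → torsion [2, 6]

Answer: M ≅ ℤ/2 ⊕ ℤ/6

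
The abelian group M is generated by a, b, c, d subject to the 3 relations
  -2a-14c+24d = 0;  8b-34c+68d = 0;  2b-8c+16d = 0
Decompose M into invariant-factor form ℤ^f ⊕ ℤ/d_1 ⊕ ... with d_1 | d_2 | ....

rank_ℚ(R)=3; free=4−3=1
SNF(R) diag = [2, 2, 2] → torsion [2, 2, 2]

Answer: M ≅ ℤ^1 ⊕ ℤ/2 ⊕ ℤ/2 ⊕ ℤ/2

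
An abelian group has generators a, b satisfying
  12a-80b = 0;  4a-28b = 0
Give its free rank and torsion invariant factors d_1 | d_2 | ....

rank_ℚ(R)=2; free=2−2=0
SNF(R) diag = [4, 4] → torsion [4, 4]

Answer: M ≅ ℤ/4 ⊕ ℤ/4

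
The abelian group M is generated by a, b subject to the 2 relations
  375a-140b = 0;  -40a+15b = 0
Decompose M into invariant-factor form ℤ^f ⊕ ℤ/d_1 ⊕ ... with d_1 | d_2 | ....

rank_ℚ(R)=2; free=2−2=0
SNF(R) diag = [5, 5] → torsion [5, 5]

Answer: M ≅ ℤ/5 ⊕ ℤ/5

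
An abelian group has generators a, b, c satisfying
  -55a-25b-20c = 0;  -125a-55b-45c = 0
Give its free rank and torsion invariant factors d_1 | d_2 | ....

Answer: M ≅ ℤ^1 ⊕ ℤ/5 ⊕ ℤ/5

Derivation:
rank_ℚ(R)=2; free=3−2=1
SNF(R) diag = [5, 5] → torsion [5, 5]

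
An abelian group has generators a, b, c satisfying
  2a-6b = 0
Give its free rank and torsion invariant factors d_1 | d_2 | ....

rank_ℚ(R)=1; free=3−1=2
SNF(R) diag = [2] → torsion [2]

Answer: M ≅ ℤ^2 ⊕ ℤ/2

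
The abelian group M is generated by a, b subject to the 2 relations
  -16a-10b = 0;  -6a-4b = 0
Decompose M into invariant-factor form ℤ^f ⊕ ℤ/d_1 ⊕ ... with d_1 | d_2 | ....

rank_ℚ(R)=2; free=2−2=0
SNF(R) diag = [2, 2] → torsion [2, 2]

Answer: M ≅ ℤ/2 ⊕ ℤ/2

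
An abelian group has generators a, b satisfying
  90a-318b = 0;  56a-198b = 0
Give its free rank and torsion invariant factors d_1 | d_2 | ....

rank_ℚ(R)=2; free=2−2=0
SNF(R) diag = [2, 6] → torsion [2, 6]

Answer: M ≅ ℤ/2 ⊕ ℤ/6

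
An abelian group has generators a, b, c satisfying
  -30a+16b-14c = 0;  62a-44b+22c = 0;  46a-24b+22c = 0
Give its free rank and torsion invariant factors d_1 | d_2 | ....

rank_ℚ(R)=3; free=3−3=0
SNF(R) diag = [2, 4, 8] → torsion [2, 4, 8]

Answer: M ≅ ℤ/2 ⊕ ℤ/4 ⊕ ℤ/8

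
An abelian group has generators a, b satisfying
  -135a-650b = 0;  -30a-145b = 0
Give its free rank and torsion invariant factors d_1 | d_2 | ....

rank_ℚ(R)=2; free=2−2=0
SNF(R) diag = [5, 15] → torsion [5, 15]

Answer: M ≅ ℤ/5 ⊕ ℤ/15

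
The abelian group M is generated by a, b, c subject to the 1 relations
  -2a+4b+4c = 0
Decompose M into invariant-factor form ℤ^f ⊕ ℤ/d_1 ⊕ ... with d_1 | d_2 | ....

Answer: M ≅ ℤ^2 ⊕ ℤ/2

Derivation:
rank_ℚ(R)=1; free=3−1=2
SNF(R) diag = [2] → torsion [2]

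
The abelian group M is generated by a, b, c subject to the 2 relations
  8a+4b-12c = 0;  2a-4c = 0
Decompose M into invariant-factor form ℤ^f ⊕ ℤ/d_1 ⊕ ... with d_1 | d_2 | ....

Answer: M ≅ ℤ^1 ⊕ ℤ/2 ⊕ ℤ/4

Derivation:
rank_ℚ(R)=2; free=3−2=1
SNF(R) diag = [2, 4] → torsion [2, 4]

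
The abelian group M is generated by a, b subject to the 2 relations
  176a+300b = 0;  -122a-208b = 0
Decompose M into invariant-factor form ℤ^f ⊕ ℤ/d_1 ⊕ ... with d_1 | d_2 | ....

rank_ℚ(R)=2; free=2−2=0
SNF(R) diag = [2, 4] → torsion [2, 4]

Answer: M ≅ ℤ/2 ⊕ ℤ/4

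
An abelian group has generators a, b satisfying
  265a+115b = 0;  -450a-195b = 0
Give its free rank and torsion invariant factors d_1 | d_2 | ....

rank_ℚ(R)=2; free=2−2=0
SNF(R) diag = [5, 15] → torsion [5, 15]

Answer: M ≅ ℤ/5 ⊕ ℤ/15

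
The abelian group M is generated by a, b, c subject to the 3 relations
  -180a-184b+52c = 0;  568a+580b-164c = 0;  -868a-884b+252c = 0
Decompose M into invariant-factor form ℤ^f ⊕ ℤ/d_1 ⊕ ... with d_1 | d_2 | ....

rank_ℚ(R)=3; free=3−3=0
SNF(R) diag = [4, 4, 12] → torsion [4, 4, 12]

Answer: M ≅ ℤ/4 ⊕ ℤ/4 ⊕ ℤ/12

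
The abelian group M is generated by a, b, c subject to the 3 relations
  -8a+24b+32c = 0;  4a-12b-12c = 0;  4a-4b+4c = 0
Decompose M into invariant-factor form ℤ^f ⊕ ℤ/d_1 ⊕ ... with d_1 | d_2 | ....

rank_ℚ(R)=3; free=3−3=0
SNF(R) diag = [4, 8, 8] → torsion [4, 8, 8]

Answer: M ≅ ℤ/4 ⊕ ℤ/8 ⊕ ℤ/8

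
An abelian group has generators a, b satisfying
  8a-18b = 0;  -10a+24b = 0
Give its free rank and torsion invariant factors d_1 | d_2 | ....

Answer: M ≅ ℤ/2 ⊕ ℤ/6

Derivation:
rank_ℚ(R)=2; free=2−2=0
SNF(R) diag = [2, 6] → torsion [2, 6]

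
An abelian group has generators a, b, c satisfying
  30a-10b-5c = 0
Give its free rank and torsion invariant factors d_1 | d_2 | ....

rank_ℚ(R)=1; free=3−1=2
SNF(R) diag = [5] → torsion [5]

Answer: M ≅ ℤ^2 ⊕ ℤ/5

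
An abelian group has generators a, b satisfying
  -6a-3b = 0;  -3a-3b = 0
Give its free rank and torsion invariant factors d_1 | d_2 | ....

Answer: M ≅ ℤ/3 ⊕ ℤ/3

Derivation:
rank_ℚ(R)=2; free=2−2=0
SNF(R) diag = [3, 3] → torsion [3, 3]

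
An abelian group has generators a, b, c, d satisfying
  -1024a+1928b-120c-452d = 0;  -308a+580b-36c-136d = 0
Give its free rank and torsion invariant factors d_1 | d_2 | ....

Answer: M ≅ ℤ^2 ⊕ ℤ/4 ⊕ ℤ/12

Derivation:
rank_ℚ(R)=2; free=4−2=2
SNF(R) diag = [4, 12] → torsion [4, 12]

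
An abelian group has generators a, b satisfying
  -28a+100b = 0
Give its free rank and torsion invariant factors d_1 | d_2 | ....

rank_ℚ(R)=1; free=2−1=1
SNF(R) diag = [4] → torsion [4]

Answer: M ≅ ℤ^1 ⊕ ℤ/4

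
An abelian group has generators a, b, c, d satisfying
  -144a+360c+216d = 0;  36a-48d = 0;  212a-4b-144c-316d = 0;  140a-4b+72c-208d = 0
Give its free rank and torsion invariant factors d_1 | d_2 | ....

Answer: M ≅ ℤ/4 ⊕ ℤ/12 ⊕ ℤ/36 ⊕ ℤ/72

Derivation:
rank_ℚ(R)=4; free=4−4=0
SNF(R) diag = [4, 12, 36, 72] → torsion [4, 12, 36, 72]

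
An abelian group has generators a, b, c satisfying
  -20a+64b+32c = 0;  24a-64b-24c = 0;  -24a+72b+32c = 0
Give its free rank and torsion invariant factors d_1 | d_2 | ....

Answer: M ≅ ℤ/4 ⊕ ℤ/8 ⊕ ℤ/8

Derivation:
rank_ℚ(R)=3; free=3−3=0
SNF(R) diag = [4, 8, 8] → torsion [4, 8, 8]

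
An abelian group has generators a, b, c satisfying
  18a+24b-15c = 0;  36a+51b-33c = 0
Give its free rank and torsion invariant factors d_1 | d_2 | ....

rank_ℚ(R)=2; free=3−2=1
SNF(R) diag = [3, 9] → torsion [3, 9]

Answer: M ≅ ℤ^1 ⊕ ℤ/3 ⊕ ℤ/9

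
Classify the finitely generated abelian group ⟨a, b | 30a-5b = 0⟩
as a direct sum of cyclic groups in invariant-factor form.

rank_ℚ(R)=1; free=2−1=1
SNF(R) diag = [5] → torsion [5]

Answer: M ≅ ℤ^1 ⊕ ℤ/5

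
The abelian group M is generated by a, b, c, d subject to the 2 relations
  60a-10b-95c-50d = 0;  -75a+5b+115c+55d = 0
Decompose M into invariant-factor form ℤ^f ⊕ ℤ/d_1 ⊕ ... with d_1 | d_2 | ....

rank_ℚ(R)=2; free=4−2=2
SNF(R) diag = [5, 15] → torsion [5, 15]

Answer: M ≅ ℤ^2 ⊕ ℤ/5 ⊕ ℤ/15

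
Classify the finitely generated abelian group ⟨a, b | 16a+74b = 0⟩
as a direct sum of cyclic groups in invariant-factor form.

rank_ℚ(R)=1; free=2−1=1
SNF(R) diag = [2] → torsion [2]

Answer: M ≅ ℤ^1 ⊕ ℤ/2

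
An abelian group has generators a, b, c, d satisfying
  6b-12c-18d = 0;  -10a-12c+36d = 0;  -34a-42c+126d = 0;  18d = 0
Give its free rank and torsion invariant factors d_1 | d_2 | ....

rank_ℚ(R)=4; free=4−4=0
SNF(R) diag = [2, 6, 6, 18] → torsion [2, 6, 6, 18]

Answer: M ≅ ℤ/2 ⊕ ℤ/6 ⊕ ℤ/6 ⊕ ℤ/18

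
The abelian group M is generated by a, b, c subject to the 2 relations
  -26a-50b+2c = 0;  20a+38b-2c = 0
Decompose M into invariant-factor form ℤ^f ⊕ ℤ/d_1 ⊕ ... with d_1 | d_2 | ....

Answer: M ≅ ℤ^1 ⊕ ℤ/2 ⊕ ℤ/6

Derivation:
rank_ℚ(R)=2; free=3−2=1
SNF(R) diag = [2, 6] → torsion [2, 6]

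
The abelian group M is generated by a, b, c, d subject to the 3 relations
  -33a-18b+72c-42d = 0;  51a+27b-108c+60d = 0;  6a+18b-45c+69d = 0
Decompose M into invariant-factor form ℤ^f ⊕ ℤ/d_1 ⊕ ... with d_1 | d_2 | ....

Answer: M ≅ ℤ^1 ⊕ ℤ/3 ⊕ ℤ/9 ⊕ ℤ/27

Derivation:
rank_ℚ(R)=3; free=4−3=1
SNF(R) diag = [3, 9, 27] → torsion [3, 9, 27]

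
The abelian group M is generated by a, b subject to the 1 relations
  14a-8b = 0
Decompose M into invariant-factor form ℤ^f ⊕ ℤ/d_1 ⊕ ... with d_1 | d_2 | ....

rank_ℚ(R)=1; free=2−1=1
SNF(R) diag = [2] → torsion [2]

Answer: M ≅ ℤ^1 ⊕ ℤ/2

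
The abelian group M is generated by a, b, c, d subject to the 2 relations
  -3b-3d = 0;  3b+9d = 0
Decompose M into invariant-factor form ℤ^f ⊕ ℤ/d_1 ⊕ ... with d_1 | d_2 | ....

rank_ℚ(R)=2; free=4−2=2
SNF(R) diag = [3, 6] → torsion [3, 6]

Answer: M ≅ ℤ^2 ⊕ ℤ/3 ⊕ ℤ/6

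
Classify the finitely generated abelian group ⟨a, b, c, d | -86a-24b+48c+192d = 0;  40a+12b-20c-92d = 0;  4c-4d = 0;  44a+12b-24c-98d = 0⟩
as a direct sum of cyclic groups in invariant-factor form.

Answer: M ≅ ℤ/2 ⊕ ℤ/2 ⊕ ℤ/4 ⊕ ℤ/12

Derivation:
rank_ℚ(R)=4; free=4−4=0
SNF(R) diag = [2, 2, 4, 12] → torsion [2, 2, 4, 12]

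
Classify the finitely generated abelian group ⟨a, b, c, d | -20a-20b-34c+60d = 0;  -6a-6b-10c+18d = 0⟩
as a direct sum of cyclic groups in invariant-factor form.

rank_ℚ(R)=2; free=4−2=2
SNF(R) diag = [2, 2] → torsion [2, 2]

Answer: M ≅ ℤ^2 ⊕ ℤ/2 ⊕ ℤ/2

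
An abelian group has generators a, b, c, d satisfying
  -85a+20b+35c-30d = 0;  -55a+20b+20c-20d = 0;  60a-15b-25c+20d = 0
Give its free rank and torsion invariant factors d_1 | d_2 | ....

rank_ℚ(R)=3; free=4−3=1
SNF(R) diag = [5, 5, 5] → torsion [5, 5, 5]

Answer: M ≅ ℤ^1 ⊕ ℤ/5 ⊕ ℤ/5 ⊕ ℤ/5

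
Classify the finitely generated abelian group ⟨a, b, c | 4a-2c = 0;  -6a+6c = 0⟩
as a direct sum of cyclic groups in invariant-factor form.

Answer: M ≅ ℤ^1 ⊕ ℤ/2 ⊕ ℤ/6

Derivation:
rank_ℚ(R)=2; free=3−2=1
SNF(R) diag = [2, 6] → torsion [2, 6]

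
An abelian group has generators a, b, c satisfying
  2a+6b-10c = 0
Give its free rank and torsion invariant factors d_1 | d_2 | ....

Answer: M ≅ ℤ^2 ⊕ ℤ/2

Derivation:
rank_ℚ(R)=1; free=3−1=2
SNF(R) diag = [2] → torsion [2]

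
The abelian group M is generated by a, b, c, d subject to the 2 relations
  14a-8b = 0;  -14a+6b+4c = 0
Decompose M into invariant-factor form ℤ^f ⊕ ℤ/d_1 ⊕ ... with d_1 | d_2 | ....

Answer: M ≅ ℤ^2 ⊕ ℤ/2 ⊕ ℤ/2

Derivation:
rank_ℚ(R)=2; free=4−2=2
SNF(R) diag = [2, 2] → torsion [2, 2]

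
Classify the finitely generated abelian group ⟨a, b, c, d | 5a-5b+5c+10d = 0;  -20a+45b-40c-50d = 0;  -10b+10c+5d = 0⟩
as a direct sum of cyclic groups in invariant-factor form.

Answer: M ≅ ℤ^1 ⊕ ℤ/5 ⊕ ℤ/5 ⊕ ℤ/5

Derivation:
rank_ℚ(R)=3; free=4−3=1
SNF(R) diag = [5, 5, 5] → torsion [5, 5, 5]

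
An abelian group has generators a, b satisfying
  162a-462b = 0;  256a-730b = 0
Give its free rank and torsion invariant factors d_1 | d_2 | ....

Answer: M ≅ ℤ/2 ⊕ ℤ/6

Derivation:
rank_ℚ(R)=2; free=2−2=0
SNF(R) diag = [2, 6] → torsion [2, 6]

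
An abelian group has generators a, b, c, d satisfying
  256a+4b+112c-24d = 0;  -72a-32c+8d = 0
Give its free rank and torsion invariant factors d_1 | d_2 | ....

Answer: M ≅ ℤ^2 ⊕ ℤ/4 ⊕ ℤ/8

Derivation:
rank_ℚ(R)=2; free=4−2=2
SNF(R) diag = [4, 8] → torsion [4, 8]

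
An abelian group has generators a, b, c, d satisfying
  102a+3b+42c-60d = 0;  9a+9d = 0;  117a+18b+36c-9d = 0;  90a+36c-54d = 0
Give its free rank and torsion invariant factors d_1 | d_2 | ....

rank_ℚ(R)=4; free=4−4=0
SNF(R) diag = [3, 9, 18, 36] → torsion [3, 9, 18, 36]

Answer: M ≅ ℤ/3 ⊕ ℤ/9 ⊕ ℤ/18 ⊕ ℤ/36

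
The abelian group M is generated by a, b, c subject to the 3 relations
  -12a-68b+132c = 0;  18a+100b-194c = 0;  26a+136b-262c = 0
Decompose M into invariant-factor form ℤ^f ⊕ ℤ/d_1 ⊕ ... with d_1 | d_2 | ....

rank_ℚ(R)=3; free=3−3=0
SNF(R) diag = [2, 4, 4] → torsion [2, 4, 4]

Answer: M ≅ ℤ/2 ⊕ ℤ/4 ⊕ ℤ/4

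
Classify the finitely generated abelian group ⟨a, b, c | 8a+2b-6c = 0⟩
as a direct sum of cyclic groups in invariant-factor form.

rank_ℚ(R)=1; free=3−1=2
SNF(R) diag = [2] → torsion [2]

Answer: M ≅ ℤ^2 ⊕ ℤ/2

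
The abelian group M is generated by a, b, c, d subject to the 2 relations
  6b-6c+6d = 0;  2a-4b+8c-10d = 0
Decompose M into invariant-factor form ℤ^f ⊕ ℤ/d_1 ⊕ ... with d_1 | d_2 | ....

rank_ℚ(R)=2; free=4−2=2
SNF(R) diag = [2, 6] → torsion [2, 6]

Answer: M ≅ ℤ^2 ⊕ ℤ/2 ⊕ ℤ/6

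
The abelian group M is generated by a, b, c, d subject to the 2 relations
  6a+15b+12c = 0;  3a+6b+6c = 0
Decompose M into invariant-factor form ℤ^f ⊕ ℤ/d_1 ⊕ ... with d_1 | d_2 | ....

Answer: M ≅ ℤ^2 ⊕ ℤ/3 ⊕ ℤ/3

Derivation:
rank_ℚ(R)=2; free=4−2=2
SNF(R) diag = [3, 3] → torsion [3, 3]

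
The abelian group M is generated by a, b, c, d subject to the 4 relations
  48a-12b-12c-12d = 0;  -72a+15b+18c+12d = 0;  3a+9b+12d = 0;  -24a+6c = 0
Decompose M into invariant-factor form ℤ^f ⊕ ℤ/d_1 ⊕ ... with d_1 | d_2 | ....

Answer: M ≅ ℤ/3 ⊕ ℤ/3 ⊕ ℤ/6 ⊕ ℤ/12

Derivation:
rank_ℚ(R)=4; free=4−4=0
SNF(R) diag = [3, 3, 6, 12] → torsion [3, 3, 6, 12]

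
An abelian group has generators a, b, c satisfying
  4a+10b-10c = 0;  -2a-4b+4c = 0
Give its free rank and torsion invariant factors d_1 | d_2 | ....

Answer: M ≅ ℤ^1 ⊕ ℤ/2 ⊕ ℤ/2

Derivation:
rank_ℚ(R)=2; free=3−2=1
SNF(R) diag = [2, 2] → torsion [2, 2]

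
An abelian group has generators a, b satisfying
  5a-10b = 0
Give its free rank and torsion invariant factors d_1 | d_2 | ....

Answer: M ≅ ℤ^1 ⊕ ℤ/5

Derivation:
rank_ℚ(R)=1; free=2−1=1
SNF(R) diag = [5] → torsion [5]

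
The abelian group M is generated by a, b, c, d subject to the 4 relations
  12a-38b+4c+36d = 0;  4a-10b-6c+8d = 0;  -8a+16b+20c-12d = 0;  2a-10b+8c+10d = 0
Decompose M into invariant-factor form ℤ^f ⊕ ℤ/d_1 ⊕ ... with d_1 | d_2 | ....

rank_ℚ(R)=4; free=4−4=0
SNF(R) diag = [2, 2, 2, 4] → torsion [2, 2, 2, 4]

Answer: M ≅ ℤ/2 ⊕ ℤ/2 ⊕ ℤ/2 ⊕ ℤ/4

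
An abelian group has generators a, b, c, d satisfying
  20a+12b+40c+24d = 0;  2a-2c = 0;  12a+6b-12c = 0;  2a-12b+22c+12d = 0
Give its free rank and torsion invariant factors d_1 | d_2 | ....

Answer: M ≅ ℤ/2 ⊕ ℤ/6 ⊕ ℤ/12 ⊕ ℤ/12

Derivation:
rank_ℚ(R)=4; free=4−4=0
SNF(R) diag = [2, 6, 12, 12] → torsion [2, 6, 12, 12]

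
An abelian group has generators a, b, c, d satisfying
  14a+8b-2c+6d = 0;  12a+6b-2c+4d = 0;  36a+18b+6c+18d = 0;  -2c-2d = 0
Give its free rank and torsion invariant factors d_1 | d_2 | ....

Answer: M ≅ ℤ/2 ⊕ ℤ/2 ⊕ ℤ/6 ⊕ ℤ/6

Derivation:
rank_ℚ(R)=4; free=4−4=0
SNF(R) diag = [2, 2, 6, 6] → torsion [2, 2, 6, 6]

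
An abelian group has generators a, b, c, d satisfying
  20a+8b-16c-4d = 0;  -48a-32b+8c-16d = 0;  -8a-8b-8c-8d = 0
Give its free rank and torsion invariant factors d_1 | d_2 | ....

rank_ℚ(R)=3; free=4−3=1
SNF(R) diag = [4, 8, 24] → torsion [4, 8, 24]

Answer: M ≅ ℤ^1 ⊕ ℤ/4 ⊕ ℤ/8 ⊕ ℤ/24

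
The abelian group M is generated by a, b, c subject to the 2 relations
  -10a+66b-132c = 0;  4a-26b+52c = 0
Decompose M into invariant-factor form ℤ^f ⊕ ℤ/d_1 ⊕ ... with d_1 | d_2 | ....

Answer: M ≅ ℤ^1 ⊕ ℤ/2 ⊕ ℤ/2

Derivation:
rank_ℚ(R)=2; free=3−2=1
SNF(R) diag = [2, 2] → torsion [2, 2]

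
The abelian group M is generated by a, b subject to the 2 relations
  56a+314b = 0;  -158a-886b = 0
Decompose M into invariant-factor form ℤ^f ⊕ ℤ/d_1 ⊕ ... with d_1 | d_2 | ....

Answer: M ≅ ℤ/2 ⊕ ℤ/2

Derivation:
rank_ℚ(R)=2; free=2−2=0
SNF(R) diag = [2, 2] → torsion [2, 2]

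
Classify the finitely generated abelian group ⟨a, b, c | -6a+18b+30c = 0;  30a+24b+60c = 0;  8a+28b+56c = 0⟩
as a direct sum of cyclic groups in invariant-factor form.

rank_ℚ(R)=3; free=3−3=0
SNF(R) diag = [2, 6, 12] → torsion [2, 6, 12]

Answer: M ≅ ℤ/2 ⊕ ℤ/6 ⊕ ℤ/12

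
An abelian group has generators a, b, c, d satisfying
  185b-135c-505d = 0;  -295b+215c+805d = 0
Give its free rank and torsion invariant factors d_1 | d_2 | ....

rank_ℚ(R)=2; free=4−2=2
SNF(R) diag = [5, 10] → torsion [5, 10]

Answer: M ≅ ℤ^2 ⊕ ℤ/5 ⊕ ℤ/10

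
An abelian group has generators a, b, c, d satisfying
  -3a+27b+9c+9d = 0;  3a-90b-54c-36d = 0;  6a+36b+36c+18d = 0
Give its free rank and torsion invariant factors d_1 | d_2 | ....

Answer: M ≅ ℤ^1 ⊕ ℤ/3 ⊕ ℤ/9 ⊕ ℤ/18

Derivation:
rank_ℚ(R)=3; free=4−3=1
SNF(R) diag = [3, 9, 18] → torsion [3, 9, 18]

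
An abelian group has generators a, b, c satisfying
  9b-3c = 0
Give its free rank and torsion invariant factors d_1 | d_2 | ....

Answer: M ≅ ℤ^2 ⊕ ℤ/3

Derivation:
rank_ℚ(R)=1; free=3−1=2
SNF(R) diag = [3] → torsion [3]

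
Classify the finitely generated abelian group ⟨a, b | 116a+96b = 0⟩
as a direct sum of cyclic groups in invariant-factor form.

Answer: M ≅ ℤ^1 ⊕ ℤ/4

Derivation:
rank_ℚ(R)=1; free=2−1=1
SNF(R) diag = [4] → torsion [4]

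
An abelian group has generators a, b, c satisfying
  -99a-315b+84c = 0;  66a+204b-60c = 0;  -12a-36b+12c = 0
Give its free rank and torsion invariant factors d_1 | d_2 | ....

rank_ℚ(R)=3; free=3−3=0
SNF(R) diag = [3, 6, 12] → torsion [3, 6, 12]

Answer: M ≅ ℤ/3 ⊕ ℤ/6 ⊕ ℤ/12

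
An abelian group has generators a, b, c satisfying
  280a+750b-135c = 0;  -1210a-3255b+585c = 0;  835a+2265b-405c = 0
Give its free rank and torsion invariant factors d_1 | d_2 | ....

rank_ℚ(R)=3; free=3−3=0
SNF(R) diag = [5, 15, 45] → torsion [5, 15, 45]

Answer: M ≅ ℤ/5 ⊕ ℤ/15 ⊕ ℤ/45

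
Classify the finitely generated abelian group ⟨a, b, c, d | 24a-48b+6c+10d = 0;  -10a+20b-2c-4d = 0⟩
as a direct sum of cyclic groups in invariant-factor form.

Answer: M ≅ ℤ^2 ⊕ ℤ/2 ⊕ ℤ/2

Derivation:
rank_ℚ(R)=2; free=4−2=2
SNF(R) diag = [2, 2] → torsion [2, 2]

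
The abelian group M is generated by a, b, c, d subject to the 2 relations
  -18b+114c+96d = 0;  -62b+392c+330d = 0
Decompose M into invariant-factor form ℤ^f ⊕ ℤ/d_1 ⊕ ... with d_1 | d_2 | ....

Answer: M ≅ ℤ^2 ⊕ ℤ/2 ⊕ ℤ/6

Derivation:
rank_ℚ(R)=2; free=4−2=2
SNF(R) diag = [2, 6] → torsion [2, 6]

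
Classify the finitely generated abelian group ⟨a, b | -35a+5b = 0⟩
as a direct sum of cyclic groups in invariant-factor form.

Answer: M ≅ ℤ^1 ⊕ ℤ/5

Derivation:
rank_ℚ(R)=1; free=2−1=1
SNF(R) diag = [5] → torsion [5]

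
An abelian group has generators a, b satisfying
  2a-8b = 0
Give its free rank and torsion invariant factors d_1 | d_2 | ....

rank_ℚ(R)=1; free=2−1=1
SNF(R) diag = [2] → torsion [2]

Answer: M ≅ ℤ^1 ⊕ ℤ/2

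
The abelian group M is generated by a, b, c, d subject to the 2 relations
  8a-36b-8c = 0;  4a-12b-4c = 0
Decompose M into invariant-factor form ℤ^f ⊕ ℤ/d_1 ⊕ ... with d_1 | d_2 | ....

rank_ℚ(R)=2; free=4−2=2
SNF(R) diag = [4, 12] → torsion [4, 12]

Answer: M ≅ ℤ^2 ⊕ ℤ/4 ⊕ ℤ/12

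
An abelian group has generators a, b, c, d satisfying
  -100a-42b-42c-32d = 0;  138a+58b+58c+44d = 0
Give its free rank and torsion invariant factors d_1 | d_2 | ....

Answer: M ≅ ℤ^2 ⊕ ℤ/2 ⊕ ℤ/2

Derivation:
rank_ℚ(R)=2; free=4−2=2
SNF(R) diag = [2, 2] → torsion [2, 2]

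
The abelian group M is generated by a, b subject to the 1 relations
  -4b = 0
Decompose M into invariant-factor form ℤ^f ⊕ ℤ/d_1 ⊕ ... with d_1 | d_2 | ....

rank_ℚ(R)=1; free=2−1=1
SNF(R) diag = [4] → torsion [4]

Answer: M ≅ ℤ^1 ⊕ ℤ/4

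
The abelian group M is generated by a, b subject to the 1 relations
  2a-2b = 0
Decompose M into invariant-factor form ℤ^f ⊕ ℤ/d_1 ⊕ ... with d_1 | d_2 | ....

rank_ℚ(R)=1; free=2−1=1
SNF(R) diag = [2] → torsion [2]

Answer: M ≅ ℤ^1 ⊕ ℤ/2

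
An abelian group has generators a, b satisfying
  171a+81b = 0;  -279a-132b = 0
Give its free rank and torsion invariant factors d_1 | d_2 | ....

rank_ℚ(R)=2; free=2−2=0
SNF(R) diag = [3, 9] → torsion [3, 9]

Answer: M ≅ ℤ/3 ⊕ ℤ/9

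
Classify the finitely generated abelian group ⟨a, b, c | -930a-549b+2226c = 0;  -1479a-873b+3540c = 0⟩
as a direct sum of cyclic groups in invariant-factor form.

rank_ℚ(R)=2; free=3−2=1
SNF(R) diag = [3, 9] → torsion [3, 9]

Answer: M ≅ ℤ^1 ⊕ ℤ/3 ⊕ ℤ/9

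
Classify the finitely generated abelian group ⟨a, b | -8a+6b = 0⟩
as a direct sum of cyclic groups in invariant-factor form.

Answer: M ≅ ℤ^1 ⊕ ℤ/2

Derivation:
rank_ℚ(R)=1; free=2−1=1
SNF(R) diag = [2] → torsion [2]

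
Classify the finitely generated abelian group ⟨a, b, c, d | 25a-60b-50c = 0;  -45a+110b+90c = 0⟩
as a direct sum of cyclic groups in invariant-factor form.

Answer: M ≅ ℤ^2 ⊕ ℤ/5 ⊕ ℤ/10

Derivation:
rank_ℚ(R)=2; free=4−2=2
SNF(R) diag = [5, 10] → torsion [5, 10]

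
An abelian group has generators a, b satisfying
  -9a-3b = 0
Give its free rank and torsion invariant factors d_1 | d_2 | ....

Answer: M ≅ ℤ^1 ⊕ ℤ/3

Derivation:
rank_ℚ(R)=1; free=2−1=1
SNF(R) diag = [3] → torsion [3]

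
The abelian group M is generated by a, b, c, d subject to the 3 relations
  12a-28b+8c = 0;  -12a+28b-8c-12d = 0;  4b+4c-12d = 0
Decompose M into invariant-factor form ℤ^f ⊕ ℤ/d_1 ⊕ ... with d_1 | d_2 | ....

Answer: M ≅ ℤ^1 ⊕ ℤ/4 ⊕ ℤ/12 ⊕ ℤ/12

Derivation:
rank_ℚ(R)=3; free=4−3=1
SNF(R) diag = [4, 12, 12] → torsion [4, 12, 12]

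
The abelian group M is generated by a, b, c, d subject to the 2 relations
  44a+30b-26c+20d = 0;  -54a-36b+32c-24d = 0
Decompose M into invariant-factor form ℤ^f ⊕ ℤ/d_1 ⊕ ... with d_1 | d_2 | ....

Answer: M ≅ ℤ^2 ⊕ ℤ/2 ⊕ ℤ/2

Derivation:
rank_ℚ(R)=2; free=4−2=2
SNF(R) diag = [2, 2] → torsion [2, 2]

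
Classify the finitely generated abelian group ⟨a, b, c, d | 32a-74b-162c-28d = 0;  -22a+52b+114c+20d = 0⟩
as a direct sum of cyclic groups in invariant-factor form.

rank_ℚ(R)=2; free=4−2=2
SNF(R) diag = [2, 6] → torsion [2, 6]

Answer: M ≅ ℤ^2 ⊕ ℤ/2 ⊕ ℤ/6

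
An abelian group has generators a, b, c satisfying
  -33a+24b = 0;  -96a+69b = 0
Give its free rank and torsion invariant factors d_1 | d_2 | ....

rank_ℚ(R)=2; free=3−2=1
SNF(R) diag = [3, 9] → torsion [3, 9]

Answer: M ≅ ℤ^1 ⊕ ℤ/3 ⊕ ℤ/9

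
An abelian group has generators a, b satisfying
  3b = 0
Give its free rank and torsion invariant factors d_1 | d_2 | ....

rank_ℚ(R)=1; free=2−1=1
SNF(R) diag = [3] → torsion [3]

Answer: M ≅ ℤ^1 ⊕ ℤ/3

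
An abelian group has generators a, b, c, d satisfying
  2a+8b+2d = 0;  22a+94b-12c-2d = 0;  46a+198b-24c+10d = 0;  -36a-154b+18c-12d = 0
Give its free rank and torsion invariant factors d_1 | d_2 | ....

rank_ℚ(R)=4; free=4−4=0
SNF(R) diag = [2, 2, 6, 12] → torsion [2, 2, 6, 12]

Answer: M ≅ ℤ/2 ⊕ ℤ/2 ⊕ ℤ/6 ⊕ ℤ/12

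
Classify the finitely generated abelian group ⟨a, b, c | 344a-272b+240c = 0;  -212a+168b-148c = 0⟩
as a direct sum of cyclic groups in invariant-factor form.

rank_ℚ(R)=2; free=3−2=1
SNF(R) diag = [4, 8] → torsion [4, 8]

Answer: M ≅ ℤ^1 ⊕ ℤ/4 ⊕ ℤ/8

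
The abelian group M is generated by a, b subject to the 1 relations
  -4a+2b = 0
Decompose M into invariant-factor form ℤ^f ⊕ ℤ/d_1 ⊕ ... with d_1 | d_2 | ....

Answer: M ≅ ℤ^1 ⊕ ℤ/2

Derivation:
rank_ℚ(R)=1; free=2−1=1
SNF(R) diag = [2] → torsion [2]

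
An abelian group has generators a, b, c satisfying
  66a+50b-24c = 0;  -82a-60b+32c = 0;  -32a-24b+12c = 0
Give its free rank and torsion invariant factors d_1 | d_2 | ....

Answer: M ≅ ℤ/2 ⊕ ℤ/2 ⊕ ℤ/4

Derivation:
rank_ℚ(R)=3; free=3−3=0
SNF(R) diag = [2, 2, 4] → torsion [2, 2, 4]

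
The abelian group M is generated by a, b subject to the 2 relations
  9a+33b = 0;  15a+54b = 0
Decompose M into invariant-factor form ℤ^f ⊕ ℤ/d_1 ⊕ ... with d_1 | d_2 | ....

Answer: M ≅ ℤ/3 ⊕ ℤ/3

Derivation:
rank_ℚ(R)=2; free=2−2=0
SNF(R) diag = [3, 3] → torsion [3, 3]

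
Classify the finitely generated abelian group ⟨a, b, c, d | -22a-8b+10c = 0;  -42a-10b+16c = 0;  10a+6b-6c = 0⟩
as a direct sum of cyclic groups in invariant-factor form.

rank_ℚ(R)=3; free=4−3=1
SNF(R) diag = [2, 2, 2] → torsion [2, 2, 2]

Answer: M ≅ ℤ^1 ⊕ ℤ/2 ⊕ ℤ/2 ⊕ ℤ/2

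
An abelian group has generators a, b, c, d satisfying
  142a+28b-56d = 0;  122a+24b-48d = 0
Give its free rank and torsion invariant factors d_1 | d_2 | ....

rank_ℚ(R)=2; free=4−2=2
SNF(R) diag = [2, 4] → torsion [2, 4]

Answer: M ≅ ℤ^2 ⊕ ℤ/2 ⊕ ℤ/4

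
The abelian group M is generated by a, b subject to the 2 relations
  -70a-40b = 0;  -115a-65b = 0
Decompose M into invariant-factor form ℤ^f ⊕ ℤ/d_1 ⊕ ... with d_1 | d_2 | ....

rank_ℚ(R)=2; free=2−2=0
SNF(R) diag = [5, 10] → torsion [5, 10]

Answer: M ≅ ℤ/5 ⊕ ℤ/10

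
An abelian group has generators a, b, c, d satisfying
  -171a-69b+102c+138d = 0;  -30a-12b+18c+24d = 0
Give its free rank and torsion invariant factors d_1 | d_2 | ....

Answer: M ≅ ℤ^2 ⊕ ℤ/3 ⊕ ℤ/6

Derivation:
rank_ℚ(R)=2; free=4−2=2
SNF(R) diag = [3, 6] → torsion [3, 6]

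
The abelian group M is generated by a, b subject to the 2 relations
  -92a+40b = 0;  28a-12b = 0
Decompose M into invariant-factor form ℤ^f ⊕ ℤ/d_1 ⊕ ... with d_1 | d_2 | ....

rank_ℚ(R)=2; free=2−2=0
SNF(R) diag = [4, 4] → torsion [4, 4]

Answer: M ≅ ℤ/4 ⊕ ℤ/4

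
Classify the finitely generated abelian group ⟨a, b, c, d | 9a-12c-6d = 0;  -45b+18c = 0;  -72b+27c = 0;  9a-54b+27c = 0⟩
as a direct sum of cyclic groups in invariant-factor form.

Answer: M ≅ ℤ/3 ⊕ ℤ/9 ⊕ ℤ/9 ⊕ ℤ/18

Derivation:
rank_ℚ(R)=4; free=4−4=0
SNF(R) diag = [3, 9, 9, 18] → torsion [3, 9, 9, 18]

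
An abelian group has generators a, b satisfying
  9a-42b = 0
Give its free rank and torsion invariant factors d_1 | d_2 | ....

Answer: M ≅ ℤ^1 ⊕ ℤ/3

Derivation:
rank_ℚ(R)=1; free=2−1=1
SNF(R) diag = [3] → torsion [3]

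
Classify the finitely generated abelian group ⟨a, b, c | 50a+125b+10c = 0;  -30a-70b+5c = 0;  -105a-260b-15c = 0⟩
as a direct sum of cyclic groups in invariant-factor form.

rank_ℚ(R)=3; free=3−3=0
SNF(R) diag = [5, 5, 5] → torsion [5, 5, 5]

Answer: M ≅ ℤ/5 ⊕ ℤ/5 ⊕ ℤ/5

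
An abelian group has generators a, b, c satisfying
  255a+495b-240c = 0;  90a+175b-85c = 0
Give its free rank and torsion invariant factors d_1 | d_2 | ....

Answer: M ≅ ℤ^1 ⊕ ℤ/5 ⊕ ℤ/15

Derivation:
rank_ℚ(R)=2; free=3−2=1
SNF(R) diag = [5, 15] → torsion [5, 15]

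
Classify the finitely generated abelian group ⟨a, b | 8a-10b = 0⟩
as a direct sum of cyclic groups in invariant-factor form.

rank_ℚ(R)=1; free=2−1=1
SNF(R) diag = [2] → torsion [2]

Answer: M ≅ ℤ^1 ⊕ ℤ/2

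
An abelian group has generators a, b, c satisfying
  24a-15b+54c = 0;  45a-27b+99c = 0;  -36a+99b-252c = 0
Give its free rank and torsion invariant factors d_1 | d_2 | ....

Answer: M ≅ ℤ/3 ⊕ ℤ/9 ⊕ ℤ/18

Derivation:
rank_ℚ(R)=3; free=3−3=0
SNF(R) diag = [3, 9, 18] → torsion [3, 9, 18]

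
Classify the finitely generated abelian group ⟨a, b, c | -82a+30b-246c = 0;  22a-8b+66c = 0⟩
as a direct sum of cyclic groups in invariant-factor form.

rank_ℚ(R)=2; free=3−2=1
SNF(R) diag = [2, 2] → torsion [2, 2]

Answer: M ≅ ℤ^1 ⊕ ℤ/2 ⊕ ℤ/2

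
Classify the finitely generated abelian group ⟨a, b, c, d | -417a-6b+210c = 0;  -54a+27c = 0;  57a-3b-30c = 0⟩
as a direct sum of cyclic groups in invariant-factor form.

Answer: M ≅ ℤ^1 ⊕ ℤ/3 ⊕ ℤ/9 ⊕ ℤ/27

Derivation:
rank_ℚ(R)=3; free=4−3=1
SNF(R) diag = [3, 9, 27] → torsion [3, 9, 27]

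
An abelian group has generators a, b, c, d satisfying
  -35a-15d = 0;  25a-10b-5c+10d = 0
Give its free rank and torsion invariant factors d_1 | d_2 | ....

Answer: M ≅ ℤ^2 ⊕ ℤ/5 ⊕ ℤ/5

Derivation:
rank_ℚ(R)=2; free=4−2=2
SNF(R) diag = [5, 5] → torsion [5, 5]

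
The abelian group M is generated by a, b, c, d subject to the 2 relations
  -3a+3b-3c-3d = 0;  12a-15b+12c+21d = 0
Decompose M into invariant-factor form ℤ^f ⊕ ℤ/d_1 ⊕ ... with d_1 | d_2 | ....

rank_ℚ(R)=2; free=4−2=2
SNF(R) diag = [3, 3] → torsion [3, 3]

Answer: M ≅ ℤ^2 ⊕ ℤ/3 ⊕ ℤ/3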